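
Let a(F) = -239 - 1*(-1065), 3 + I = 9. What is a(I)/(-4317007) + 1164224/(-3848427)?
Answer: -5029141958270/16613686297989 ≈ -0.30271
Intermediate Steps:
I = 6 (I = -3 + 9 = 6)
a(F) = 826 (a(F) = -239 + 1065 = 826)
a(I)/(-4317007) + 1164224/(-3848427) = 826/(-4317007) + 1164224/(-3848427) = 826*(-1/4317007) + 1164224*(-1/3848427) = -826/4317007 - 1164224/3848427 = -5029141958270/16613686297989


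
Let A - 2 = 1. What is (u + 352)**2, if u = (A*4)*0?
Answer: 123904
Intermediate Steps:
A = 3 (A = 2 + 1 = 3)
u = 0 (u = (3*4)*0 = 12*0 = 0)
(u + 352)**2 = (0 + 352)**2 = 352**2 = 123904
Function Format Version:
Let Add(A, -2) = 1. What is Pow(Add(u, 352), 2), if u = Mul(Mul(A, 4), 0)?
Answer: 123904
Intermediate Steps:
A = 3 (A = Add(2, 1) = 3)
u = 0 (u = Mul(Mul(3, 4), 0) = Mul(12, 0) = 0)
Pow(Add(u, 352), 2) = Pow(Add(0, 352), 2) = Pow(352, 2) = 123904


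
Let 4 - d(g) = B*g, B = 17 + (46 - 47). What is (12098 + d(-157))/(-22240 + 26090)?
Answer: 7307/1925 ≈ 3.7958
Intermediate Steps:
B = 16 (B = 17 - 1 = 16)
d(g) = 4 - 16*g
(12098 + d(-157))/(-22240 + 26090) = (12098 + (4 - 16*(-157)))/(-22240 + 26090) = (12098 + (4 + 2512))/3850 = (12098 + 2516)*(1/3850) = 14614*(1/3850) = 7307/1925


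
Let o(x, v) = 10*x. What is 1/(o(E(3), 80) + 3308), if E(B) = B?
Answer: 1/3338 ≈ 0.00029958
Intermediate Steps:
1/(o(E(3), 80) + 3308) = 1/(10*3 + 3308) = 1/(30 + 3308) = 1/3338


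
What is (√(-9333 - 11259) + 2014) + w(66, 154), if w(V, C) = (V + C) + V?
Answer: 2300 + 12*I*√143 ≈ 2300.0 + 143.5*I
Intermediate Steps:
w(V, C) = C + 2*V (w(V, C) = (C + V) + V = C + 2*V)
(√(-9333 - 11259) + 2014) + w(66, 154) = (√(-9333 - 11259) + 2014) + (154 + 2*66) = (√(-20592) + 2014) + (154 + 132) = (12*I*√143 + 2014) + 286 = (2014 + 12*I*√143) + 286 = 2300 + 12*I*√143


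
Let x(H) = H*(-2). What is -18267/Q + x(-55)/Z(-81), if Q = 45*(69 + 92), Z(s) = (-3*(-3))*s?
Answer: -1568177/586845 ≈ -2.6722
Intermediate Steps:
x(H) = -2*H
Z(s) = 9*s
Q = 7245 (Q = 45*161 = 7245)
-18267/Q + x(-55)/Z(-81) = -18267/7245 + (-2*(-55))/((9*(-81))) = -18267*1/7245 + 110/(-729) = -6089/2415 + 110*(-1/729) = -6089/2415 - 110/729 = -1568177/586845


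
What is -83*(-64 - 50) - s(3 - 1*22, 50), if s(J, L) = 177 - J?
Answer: 9266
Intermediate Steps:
-83*(-64 - 50) - s(3 - 1*22, 50) = -83*(-64 - 50) - (177 - (3 - 1*22)) = -83*(-114) - (177 - (3 - 22)) = 9462 - (177 - 1*(-19)) = 9462 - (177 + 19) = 9462 - 1*196 = 9462 - 196 = 9266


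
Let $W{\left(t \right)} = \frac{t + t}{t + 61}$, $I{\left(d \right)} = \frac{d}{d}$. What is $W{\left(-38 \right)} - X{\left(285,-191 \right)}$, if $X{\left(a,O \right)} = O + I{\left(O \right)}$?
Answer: $\frac{4294}{23} \approx 186.7$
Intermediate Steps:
$I{\left(d \right)} = 1$
$X{\left(a,O \right)} = 1 + O$ ($X{\left(a,O \right)} = O + 1 = 1 + O$)
$W{\left(t \right)} = \frac{2 t}{61 + t}$
$W{\left(-38 \right)} - X{\left(285,-191 \right)} = 2 \left(-38\right) \frac{1}{61 - 38} - \left(1 - 191\right) = 2 \left(-38\right) \frac{1}{23} - -190 = 2 \left(-38\right) \frac{1}{23} + 190 = - \frac{76}{23} + 190 = \frac{4294}{23}$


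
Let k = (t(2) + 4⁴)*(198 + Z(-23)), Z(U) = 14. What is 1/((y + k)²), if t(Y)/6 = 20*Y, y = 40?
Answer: 1/11065356864 ≈ 9.0372e-11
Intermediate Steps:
t(Y) = 120*Y (t(Y) = 6*(20*Y) = 120*Y)
k = 105152 (k = (120*2 + 4⁴)*(198 + 14) = (240 + 256)*212 = 496*212 = 105152)
1/((y + k)²) = 1/((40 + 105152)²) = 1/(105192²) = 1/11065356864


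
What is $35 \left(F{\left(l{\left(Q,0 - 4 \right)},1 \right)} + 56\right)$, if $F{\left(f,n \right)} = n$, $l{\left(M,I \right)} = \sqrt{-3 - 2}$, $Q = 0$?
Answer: $1995$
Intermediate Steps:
$l{\left(M,I \right)} = i \sqrt{5}$ ($l{\left(M,I \right)} = \sqrt{-5} = i \sqrt{5}$)
$35 \left(F{\left(l{\left(Q,0 - 4 \right)},1 \right)} + 56\right) = 35 \left(1 + 56\right) = 35 \cdot 57 = 1995$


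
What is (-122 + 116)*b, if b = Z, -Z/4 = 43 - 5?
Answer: 912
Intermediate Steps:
Z = -152 (Z = -4*(43 - 5) = -4*38 = -152)
b = -152
(-122 + 116)*b = (-122 + 116)*(-152) = -6*(-152) = 912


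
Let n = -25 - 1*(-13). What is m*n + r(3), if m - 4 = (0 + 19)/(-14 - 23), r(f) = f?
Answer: -1437/37 ≈ -38.838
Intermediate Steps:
m = 129/37 (m = 4 + (0 + 19)/(-14 - 23) = 4 + 19/(-37) = 4 + 19*(-1/37) = 4 - 19/37 = 129/37 ≈ 3.4865)
n = -12 (n = -25 + 13 = -12)
m*n + r(3) = (129/37)*(-12) + 3 = -1548/37 + 3 = -1437/37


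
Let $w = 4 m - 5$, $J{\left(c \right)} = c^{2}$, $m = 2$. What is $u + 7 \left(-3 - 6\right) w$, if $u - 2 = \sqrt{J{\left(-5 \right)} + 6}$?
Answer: $-187 + \sqrt{31} \approx -181.43$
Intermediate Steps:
$u = 2 + \sqrt{31}$ ($u = 2 + \sqrt{\left(-5\right)^{2} + 6} = 2 + \sqrt{25 + 6} = 2 + \sqrt{31} \approx 7.5678$)
$w = 3$ ($w = 4 \cdot 2 - 5 = 8 - 5 = 3$)
$u + 7 \left(-3 - 6\right) w = \left(2 + \sqrt{31}\right) + 7 \left(-3 - 6\right) 3 = \left(2 + \sqrt{31}\right) + 7 \left(-9\right) 3 = \left(2 + \sqrt{31}\right) - 189 = -187 + \sqrt{31}$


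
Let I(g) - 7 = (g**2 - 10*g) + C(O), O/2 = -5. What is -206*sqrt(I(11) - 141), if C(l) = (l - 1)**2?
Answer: -206*I*sqrt(2) ≈ -291.33*I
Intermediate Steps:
O = -10 (O = 2*(-5) = -10)
C(l) = (-1 + l)**2
I(g) = 128 + g**2 - 10*g (I(g) = 7 + ((g**2 - 10*g) + (-1 - 10)**2) = 7 + ((g**2 - 10*g) + (-11)**2) = 7 + ((g**2 - 10*g) + 121) = 7 + (121 + g**2 - 10*g) = 128 + g**2 - 10*g)
-206*sqrt(I(11) - 141) = -206*sqrt((128 + 11**2 - 10*11) - 141) = -206*sqrt((128 + 121 - 110) - 141) = -206*sqrt(139 - 141) = -206*I*sqrt(2)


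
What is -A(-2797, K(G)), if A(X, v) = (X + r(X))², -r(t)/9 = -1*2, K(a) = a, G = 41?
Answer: -7722841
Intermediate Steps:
r(t) = 18 (r(t) = -(-9)*2 = -9*(-2) = 18)
A(X, v) = (18 + X)² (A(X, v) = (X + 18)² = (18 + X)²)
-A(-2797, K(G)) = -(18 - 2797)² = -1*(-2779)² = -1*7722841 = -7722841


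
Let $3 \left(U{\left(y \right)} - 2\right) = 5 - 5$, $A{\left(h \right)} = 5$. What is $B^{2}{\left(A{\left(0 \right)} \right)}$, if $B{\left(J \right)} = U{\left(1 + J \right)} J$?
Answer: $100$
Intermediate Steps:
$U{\left(y \right)} = 2$ ($U{\left(y \right)} = 2 + \frac{5 - 5}{3} = 2 + \frac{1}{3} \cdot 0 = 2 + 0 = 2$)
$B{\left(J \right)} = 2 J$
$B^{2}{\left(A{\left(0 \right)} \right)} = \left(2 \cdot 5\right)^{2} = 10^{2} = 100$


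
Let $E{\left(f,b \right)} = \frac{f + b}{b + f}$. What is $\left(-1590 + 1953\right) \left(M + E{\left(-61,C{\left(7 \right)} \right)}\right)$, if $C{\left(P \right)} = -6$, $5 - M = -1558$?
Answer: $567732$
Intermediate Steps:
$M = 1563$ ($M = 5 - -1558 = 5 + 1558 = 1563$)
$E{\left(f,b \right)} = 1$ ($E{\left(f,b \right)} = \frac{b + f}{b + f} = 1$)
$\left(-1590 + 1953\right) \left(M + E{\left(-61,C{\left(7 \right)} \right)}\right) = \left(-1590 + 1953\right) \left(1563 + 1\right) = 363 \cdot 1564 = 567732$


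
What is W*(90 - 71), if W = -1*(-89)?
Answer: 1691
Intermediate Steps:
W = 89
W*(90 - 71) = 89*(90 - 71) = 89*19 = 1691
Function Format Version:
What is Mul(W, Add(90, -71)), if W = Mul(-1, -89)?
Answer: 1691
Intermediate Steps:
W = 89
Mul(W, Add(90, -71)) = Mul(89, Add(90, -71)) = Mul(89, 19) = 1691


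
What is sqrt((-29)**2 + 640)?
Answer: sqrt(1481) ≈ 38.484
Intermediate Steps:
sqrt((-29)**2 + 640) = sqrt(841 + 640) = sqrt(1481)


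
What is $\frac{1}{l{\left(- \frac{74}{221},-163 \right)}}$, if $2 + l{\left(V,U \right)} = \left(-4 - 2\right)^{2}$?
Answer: $\frac{1}{34} \approx 0.029412$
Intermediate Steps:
$l{\left(V,U \right)} = 34$ ($l{\left(V,U \right)} = -2 + \left(-4 - 2\right)^{2} = -2 + \left(-6\right)^{2} = -2 + 36 = 34$)
$\frac{1}{l{\left(- \frac{74}{221},-163 \right)}} = \frac{1}{34}$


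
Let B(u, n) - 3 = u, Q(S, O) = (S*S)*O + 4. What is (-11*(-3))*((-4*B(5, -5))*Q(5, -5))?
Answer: 127776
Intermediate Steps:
Q(S, O) = 4 + O*S² (Q(S, O) = S²*O + 4 = O*S² + 4 = 4 + O*S²)
B(u, n) = 3 + u
(-11*(-3))*((-4*B(5, -5))*Q(5, -5)) = (-11*(-3))*((-4*(3 + 5))*(4 - 5*5²)) = 33*((-4*8)*(4 - 5*25)) = 33*(-32*(4 - 125)) = 33*(-32*(-121)) = 33*3872 = 127776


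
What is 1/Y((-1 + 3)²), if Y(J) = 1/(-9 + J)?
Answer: -5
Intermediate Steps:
1/Y((-1 + 3)²) = 1/(1/(-9 + (-1 + 3)²)) = 1/(1/(-9 + 2²)) = 1/(1/(-9 + 4)) = 1/(1/(-5)) = 1/(-⅕) = -5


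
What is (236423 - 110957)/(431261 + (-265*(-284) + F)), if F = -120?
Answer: 125466/506401 ≈ 0.24776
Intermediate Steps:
(236423 - 110957)/(431261 + (-265*(-284) + F)) = (236423 - 110957)/(431261 + (-265*(-284) - 120)) = 125466/(431261 + (75260 - 120)) = 125466/(431261 + 75140) = 125466/506401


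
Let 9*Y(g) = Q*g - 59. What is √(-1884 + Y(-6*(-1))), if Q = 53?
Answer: I*√16697/3 ≈ 43.072*I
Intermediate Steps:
Y(g) = -59/9 + 53*g/9 (Y(g) = (53*g - 59)/9 = (-59 + 53*g)/9 = -59/9 + 53*g/9)
√(-1884 + Y(-6*(-1))) = √(-1884 + (-59/9 + 53*(-6*(-1))/9)) = √(-1884 + (-59/9 + (53/9)*6)) = √(-1884 + (-59/9 + 106/3)) = √(-1884 + 259/9) = √(-16697/9) = I*√16697/3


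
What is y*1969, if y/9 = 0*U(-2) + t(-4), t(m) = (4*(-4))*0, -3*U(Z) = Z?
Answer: 0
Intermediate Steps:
U(Z) = -Z/3
t(m) = 0 (t(m) = -16*0 = 0)
y = 0 (y = 9*(0*(-⅓*(-2)) + 0) = 9*(0*(⅔) + 0) = 9*(0 + 0) = 9*0 = 0)
y*1969 = 0*1969 = 0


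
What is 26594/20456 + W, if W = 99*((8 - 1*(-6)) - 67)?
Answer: -53653019/10228 ≈ -5245.7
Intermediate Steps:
W = -5247 (W = 99*((8 + 6) - 67) = 99*(14 - 67) = 99*(-53) = -5247)
26594/20456 + W = 26594/20456 - 5247 = 26594*(1/20456) - 5247 = 13297/10228 - 5247 = -53653019/10228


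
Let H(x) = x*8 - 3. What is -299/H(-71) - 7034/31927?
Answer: 5529759/18230317 ≈ 0.30333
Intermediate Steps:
H(x) = -3 + 8*x (H(x) = 8*x - 3 = -3 + 8*x)
-299/H(-71) - 7034/31927 = -299/(-3 + 8*(-71)) - 7034/31927 = -299/(-3 - 568) - 7034*1/31927 = -299/(-571) - 7034/31927 = -299*(-1/571) - 7034/31927 = 299/571 - 7034/31927 = 5529759/18230317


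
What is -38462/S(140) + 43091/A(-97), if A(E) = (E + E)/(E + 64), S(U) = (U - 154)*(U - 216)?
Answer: 376387391/51604 ≈ 7293.8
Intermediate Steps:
S(U) = (-216 + U)*(-154 + U) (S(U) = (-154 + U)*(-216 + U) = (-216 + U)*(-154 + U))
A(E) = 2*E/(64 + E) (A(E) = (2*E)/(64 + E) = 2*E/(64 + E))
-38462/S(140) + 43091/A(-97) = -38462/(33264 + 140² - 370*140) + 43091/((2*(-97)/(64 - 97))) = -38462/(33264 + 19600 - 51800) + 43091/((2*(-97)/(-33))) = -38462/1064 + 43091/((2*(-97)*(-1/33))) = -38462*1/1064 + 43091/(194/33) = -19231/532 + 43091*(33/194) = -19231/532 + 1422003/194 = 376387391/51604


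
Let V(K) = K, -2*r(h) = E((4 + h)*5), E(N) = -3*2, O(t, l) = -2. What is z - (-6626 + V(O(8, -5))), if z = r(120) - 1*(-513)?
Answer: 7144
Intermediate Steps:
E(N) = -6
r(h) = 3 (r(h) = -½*(-6) = 3)
z = 516 (z = 3 - 1*(-513) = 3 + 513 = 516)
z - (-6626 + V(O(8, -5))) = 516 - (-6626 - 2) = 516 - 1*(-6628) = 516 + 6628 = 7144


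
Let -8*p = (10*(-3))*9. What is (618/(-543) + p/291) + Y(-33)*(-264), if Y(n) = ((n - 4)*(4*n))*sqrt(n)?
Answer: -71783/70228 - 1289376*I*sqrt(33) ≈ -1.0221 - 7.4069e+6*I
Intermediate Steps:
p = 135/4 (p = -10*(-3)*9/8 = -(-15)*9/4 = -1/8*(-270) = 135/4 ≈ 33.750)
Y(n) = 4*n**(3/2)*(-4 + n) (Y(n) = ((-4 + n)*(4*n))*sqrt(n) = (4*n*(-4 + n))*sqrt(n) = 4*n**(3/2)*(-4 + n))
(618/(-543) + p/291) + Y(-33)*(-264) = (618/(-543) + (135/4)/291) + (4*(-33)**(3/2)*(-4 - 33))*(-264) = (618*(-1/543) + (135/4)*(1/291)) + (4*(-33*I*sqrt(33))*(-37))*(-264) = (-206/181 + 45/388) + (4884*I*sqrt(33))*(-264) = -71783/70228 - 1289376*I*sqrt(33)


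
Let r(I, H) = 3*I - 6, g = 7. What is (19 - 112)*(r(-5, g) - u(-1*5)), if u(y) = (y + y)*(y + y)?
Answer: 11253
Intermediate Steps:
r(I, H) = -6 + 3*I
u(y) = 4*y² (u(y) = (2*y)*(2*y) = 4*y²)
(19 - 112)*(r(-5, g) - u(-1*5)) = (19 - 112)*((-6 + 3*(-5)) - 4*(-1*5)²) = -93*((-6 - 15) - 4*(-5)²) = -93*(-21 - 4*25) = -93*(-21 - 1*100) = -93*(-21 - 100) = -93*(-121) = 11253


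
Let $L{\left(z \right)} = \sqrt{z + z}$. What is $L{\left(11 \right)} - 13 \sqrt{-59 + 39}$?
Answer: $\sqrt{22} - 26 i \sqrt{5} \approx 4.6904 - 58.138 i$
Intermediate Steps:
$L{\left(z \right)} = \sqrt{2} \sqrt{z}$ ($L{\left(z \right)} = \sqrt{2 z} = \sqrt{2} \sqrt{z}$)
$L{\left(11 \right)} - 13 \sqrt{-59 + 39} = \sqrt{2} \sqrt{11} - 13 \sqrt{-59 + 39} = \sqrt{22} - 13 \sqrt{-20} = \sqrt{22} - 13 \cdot 2 i \sqrt{5} = \sqrt{22} - 26 i \sqrt{5}$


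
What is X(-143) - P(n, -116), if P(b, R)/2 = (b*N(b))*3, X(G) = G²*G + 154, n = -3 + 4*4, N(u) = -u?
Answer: -2923039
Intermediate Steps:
n = 13 (n = -3 + 16 = 13)
X(G) = 154 + G³ (X(G) = G³ + 154 = 154 + G³)
P(b, R) = -6*b² (P(b, R) = 2*((b*(-b))*3) = 2*(-b²*3) = 2*(-3*b²) = -6*b²)
X(-143) - P(n, -116) = (154 + (-143)³) - (-6)*13² = (154 - 2924207) - (-6)*169 = -2924053 - 1*(-1014) = -2924053 + 1014 = -2923039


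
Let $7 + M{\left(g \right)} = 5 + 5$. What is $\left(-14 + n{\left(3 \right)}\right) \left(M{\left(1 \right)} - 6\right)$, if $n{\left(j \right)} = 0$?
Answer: $42$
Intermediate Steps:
$M{\left(g \right)} = 3$ ($M{\left(g \right)} = -7 + \left(5 + 5\right) = -7 + 10 = 3$)
$\left(-14 + n{\left(3 \right)}\right) \left(M{\left(1 \right)} - 6\right) = \left(-14 + 0\right) \left(3 - 6\right) = - 14 \left(3 - 6\right) = \left(-14\right) \left(-3\right) = 42$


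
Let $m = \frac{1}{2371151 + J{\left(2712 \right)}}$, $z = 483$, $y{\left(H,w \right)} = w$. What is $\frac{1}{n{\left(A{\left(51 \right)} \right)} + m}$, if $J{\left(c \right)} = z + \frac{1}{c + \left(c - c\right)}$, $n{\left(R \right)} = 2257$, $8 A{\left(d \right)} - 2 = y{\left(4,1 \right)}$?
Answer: $\frac{6431871409}{14516733772825} \approx 0.00044307$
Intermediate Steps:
$A{\left(d \right)} = \frac{3}{8}$ ($A{\left(d \right)} = \frac{1}{4} + \frac{1}{8} \cdot 1 = \frac{1}{4} + \frac{1}{8} = \frac{3}{8}$)
$J{\left(c \right)} = 483 + \frac{1}{c}$ ($J{\left(c \right)} = 483 + \frac{1}{c + \left(c - c\right)} = 483 + \frac{1}{c + 0} = 483 + \frac{1}{c}$)
$m = \frac{2712}{6431871409}$ ($m = \frac{1}{2371151 + \left(483 + \frac{1}{2712}\right)} = \frac{1}{2371151 + \frac{1309897}{2712}} = \frac{1}{\frac{6431871409}{2712}} = \frac{2712}{6431871409} \approx 4.2165 \cdot 10^{-7}$)
$\frac{1}{n{\left(A{\left(51 \right)} \right)} + m} = \frac{1}{2257 + \frac{2712}{6431871409}} = \frac{1}{\frac{14516733772825}{6431871409}} = \frac{6431871409}{14516733772825}$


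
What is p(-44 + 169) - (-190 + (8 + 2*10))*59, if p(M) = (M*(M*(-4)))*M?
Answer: -7802942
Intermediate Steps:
p(M) = -4*M³ (p(M) = (M*(-4*M))*M = (-4*M²)*M = -4*M³)
p(-44 + 169) - (-190 + (8 + 2*10))*59 = -4*(-44 + 169)³ - (-190 + (8 + 2*10))*59 = -4*125³ - (-190 + (8 + 20))*59 = -4*1953125 - (-190 + 28)*59 = -7812500 - (-162)*59 = -7812500 - 1*(-9558) = -7812500 + 9558 = -7802942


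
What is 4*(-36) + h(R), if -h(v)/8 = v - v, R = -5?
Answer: -144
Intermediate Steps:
h(v) = 0 (h(v) = -8*(v - v) = -8*0 = 0)
4*(-36) + h(R) = 4*(-36) + 0 = -144 + 0 = -144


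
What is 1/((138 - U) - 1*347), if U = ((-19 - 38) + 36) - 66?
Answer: -1/122 ≈ -0.0081967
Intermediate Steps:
U = -87 (U = (-57 + 36) - 66 = -21 - 66 = -87)
1/((138 - U) - 1*347) = 1/((138 - 1*(-87)) - 1*347) = 1/((138 + 87) - 347) = 1/(225 - 347) = 1/(-122) = -1/122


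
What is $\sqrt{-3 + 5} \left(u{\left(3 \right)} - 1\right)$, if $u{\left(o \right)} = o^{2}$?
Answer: $8 \sqrt{2} \approx 11.314$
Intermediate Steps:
$\sqrt{-3 + 5} \left(u{\left(3 \right)} - 1\right) = \sqrt{-3 + 5} \left(3^{2} - 1\right) = \sqrt{2} \left(9 - 1\right) = \sqrt{2} \cdot 8 = 8 \sqrt{2}$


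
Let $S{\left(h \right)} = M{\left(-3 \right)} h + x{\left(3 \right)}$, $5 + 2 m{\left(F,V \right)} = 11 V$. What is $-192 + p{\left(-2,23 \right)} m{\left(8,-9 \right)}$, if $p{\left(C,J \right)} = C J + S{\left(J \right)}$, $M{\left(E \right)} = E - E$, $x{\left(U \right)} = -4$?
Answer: $2408$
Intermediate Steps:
$M{\left(E \right)} = 0$
$m{\left(F,V \right)} = - \frac{5}{2} + \frac{11 V}{2}$
$S{\left(h \right)} = -4$ ($S{\left(h \right)} = 0 h - 4 = 0 - 4 = -4$)
$p{\left(C,J \right)} = -4 + C J$ ($p{\left(C,J \right)} = C J - 4 = -4 + C J$)
$-192 + p{\left(-2,23 \right)} m{\left(8,-9 \right)} = -192 + \left(-4 - 46\right) \left(- \frac{5}{2} + \frac{11}{2} \left(-9\right)\right) = -192 + \left(-4 - 46\right) \left(- \frac{5}{2} - \frac{99}{2}\right) = -192 - -2600 = -192 + 2600 = 2408$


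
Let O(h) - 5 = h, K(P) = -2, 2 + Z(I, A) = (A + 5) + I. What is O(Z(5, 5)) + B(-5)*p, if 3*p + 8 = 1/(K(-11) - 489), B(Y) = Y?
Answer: 46159/1473 ≈ 31.337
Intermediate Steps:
Z(I, A) = 3 + A + I (Z(I, A) = -2 + ((A + 5) + I) = -2 + ((5 + A) + I) = -2 + (5 + A + I) = 3 + A + I)
O(h) = 5 + h
p = -3929/1473 (p = -8/3 + 1/(3*(-2 - 489)) = -8/3 + (⅓)/(-491) = -8/3 + (⅓)*(-1/491) = -8/3 - 1/1473 = -3929/1473 ≈ -2.6673)
O(Z(5, 5)) + B(-5)*p = (5 + (3 + 5 + 5)) - 5*(-3929/1473) = (5 + 13) + 19645/1473 = 18 + 19645/1473 = 46159/1473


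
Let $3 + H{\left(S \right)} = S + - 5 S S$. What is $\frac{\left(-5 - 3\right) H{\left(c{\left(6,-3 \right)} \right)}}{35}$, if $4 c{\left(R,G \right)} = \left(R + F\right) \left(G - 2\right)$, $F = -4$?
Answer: $\frac{42}{5} \approx 8.4$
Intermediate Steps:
$c{\left(R,G \right)} = \frac{\left(-4 + R\right) \left(-2 + G\right)}{4}$ ($c{\left(R,G \right)} = \frac{\left(R - 4\right) \left(G - 2\right)}{4} = \frac{\left(-4 + R\right) \left(-2 + G\right)}{4}$)
$H{\left(S \right)} = -3 + S - 5 S^{2}$ ($H{\left(S \right)} = -3 + \left(S + - 5 S S\right) = -3 - \left(- S + 5 S^{2}\right) = -3 + S - 5 S^{2}$)
$\frac{\left(-5 - 3\right) H{\left(c{\left(6,-3 \right)} \right)}}{35} = \frac{\left(-5 - 3\right) \left(-3 + \left(2 - -3 - 3 + \frac{1}{4} \left(-3\right) 6\right) - 5 \left(2 - -3 - 3 + \frac{1}{4} \left(-3\right) 6\right)^{2}\right)}{35} = - 8 \left(-3 + \left(2 + 3 - 3 - \frac{9}{2}\right) - 5 \left(2 + 3 - 3 - \frac{9}{2}\right)^{2}\right) \frac{1}{35} = - 8 \left(-3 - \frac{5}{2} - 5 \left(- \frac{5}{2}\right)^{2}\right) \frac{1}{35} = - 8 \left(-3 - \frac{5}{2} - \frac{125}{4}\right) \frac{1}{35} = \left(-8\right) \left(- \frac{147}{4}\right) \frac{1}{35} = 294 \cdot \frac{1}{35} = \frac{42}{5}$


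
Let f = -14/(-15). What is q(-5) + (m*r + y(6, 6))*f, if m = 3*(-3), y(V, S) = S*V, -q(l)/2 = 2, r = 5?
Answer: -62/5 ≈ -12.400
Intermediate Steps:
q(l) = -4 (q(l) = -2*2 = -4)
m = -9
f = 14/15 (f = -14*(-1/15) = 14/15 ≈ 0.93333)
q(-5) + (m*r + y(6, 6))*f = -4 + (-9*5 + 6*6)*(14/15) = -4 + (-45 + 36)*(14/15) = -4 - 9*14/15 = -4 - 42/5 = -62/5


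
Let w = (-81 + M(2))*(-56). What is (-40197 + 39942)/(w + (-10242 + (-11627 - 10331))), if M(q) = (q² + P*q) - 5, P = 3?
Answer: 255/27944 ≈ 0.0091254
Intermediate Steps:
M(q) = -5 + q² + 3*q (M(q) = (q² + 3*q) - 5 = -5 + q² + 3*q)
w = 4256 (w = (-81 + (-5 + 2² + 3*2))*(-56) = (-81 + (-5 + 4 + 6))*(-56) = (-81 + 5)*(-56) = -76*(-56) = 4256)
(-40197 + 39942)/(w + (-10242 + (-11627 - 10331))) = (-40197 + 39942)/(4256 + (-10242 + (-11627 - 10331))) = -255/(4256 + (-10242 - 21958)) = -255/(4256 - 32200) = -255/(-27944) = -255*(-1/27944) = 255/27944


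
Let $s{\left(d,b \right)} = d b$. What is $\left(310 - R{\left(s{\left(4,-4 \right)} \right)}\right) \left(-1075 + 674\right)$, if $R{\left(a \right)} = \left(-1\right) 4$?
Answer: $-125914$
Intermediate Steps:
$s{\left(d,b \right)} = b d$
$R{\left(a \right)} = -4$
$\left(310 - R{\left(s{\left(4,-4 \right)} \right)}\right) \left(-1075 + 674\right) = \left(310 - -4\right) \left(-1075 + 674\right) = \left(310 + 4\right) \left(-401\right) = 314 \left(-401\right) = -125914$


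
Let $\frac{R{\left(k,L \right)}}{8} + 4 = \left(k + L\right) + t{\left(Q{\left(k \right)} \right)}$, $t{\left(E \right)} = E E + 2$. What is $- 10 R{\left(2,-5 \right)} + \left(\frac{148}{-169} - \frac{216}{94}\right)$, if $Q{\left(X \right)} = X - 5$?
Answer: $- \frac{2566968}{7943} \approx -323.17$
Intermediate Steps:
$Q{\left(X \right)} = -5 + X$
$t{\left(E \right)} = 2 + E^{2}$ ($t{\left(E \right)} = E^{2} + 2 = 2 + E^{2}$)
$R{\left(k,L \right)} = -16 + 8 L + 8 k + 8 \left(-5 + k\right)^{2}$ ($R{\left(k,L \right)} = -32 + 8 \left(\left(k + L\right) + \left(2 + \left(-5 + k\right)^{2}\right)\right) = -32 + 8 \left(\left(L + k\right) + \left(2 + \left(-5 + k\right)^{2}\right)\right) = -32 + 8 \left(2 + L + k + \left(-5 + k\right)^{2}\right) = -32 + \left(16 + 8 L + 8 k + 8 \left(-5 + k\right)^{2}\right) = -16 + 8 L + 8 k + 8 \left(-5 + k\right)^{2}$)
$- 10 R{\left(2,-5 \right)} + \left(\frac{148}{-169} - \frac{216}{94}\right) = - 10 \left(-16 + 8 \left(-5\right) + 8 \cdot 2 + 8 \left(-5 + 2\right)^{2}\right) + \left(\frac{148}{-169} - \frac{216}{94}\right) = - 10 \left(-16 - 40 + 16 + 8 \left(-3\right)^{2}\right) + \left(148 \left(- \frac{1}{169}\right) - \frac{108}{47}\right) = - 10 \left(-16 - 40 + 16 + 8 \cdot 9\right) - \frac{25208}{7943} = - 10 \left(-16 - 40 + 16 + 72\right) - \frac{25208}{7943} = \left(-10\right) 32 - \frac{25208}{7943} = -320 - \frac{25208}{7943} = - \frac{2566968}{7943}$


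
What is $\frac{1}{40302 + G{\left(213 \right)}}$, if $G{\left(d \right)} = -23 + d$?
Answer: $\frac{1}{40492} \approx 2.4696 \cdot 10^{-5}$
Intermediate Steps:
$\frac{1}{40302 + G{\left(213 \right)}} = \frac{1}{40302 + \left(-23 + 213\right)} = \frac{1}{40302 + 190} = \frac{1}{40492}$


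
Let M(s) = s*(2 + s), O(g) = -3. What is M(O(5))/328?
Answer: 3/328 ≈ 0.0091463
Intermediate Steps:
M(O(5))/328 = -3*(2 - 3)/328 = -3*(-1)*(1/328) = 3*(1/328) = 3/328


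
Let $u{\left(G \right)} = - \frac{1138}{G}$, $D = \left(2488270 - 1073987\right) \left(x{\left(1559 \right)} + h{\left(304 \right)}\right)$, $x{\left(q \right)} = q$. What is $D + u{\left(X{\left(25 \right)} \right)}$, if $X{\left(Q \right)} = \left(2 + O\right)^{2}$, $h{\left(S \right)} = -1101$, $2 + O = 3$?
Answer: $\frac{5829673388}{9} \approx 6.4774 \cdot 10^{8}$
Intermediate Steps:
$O = 1$ ($O = -2 + 3 = 1$)
$X{\left(Q \right)} = 9$ ($X{\left(Q \right)} = \left(2 + 1\right)^{2} = 3^{2} = 9$)
$D = 647741614$ ($D = \left(2488270 - 1073987\right) \left(1559 - 1101\right) = 1414283 \cdot 458 = 647741614$)
$D + u{\left(X{\left(25 \right)} \right)} = 647741614 - \frac{1138}{9} = \frac{5829673388}{9}$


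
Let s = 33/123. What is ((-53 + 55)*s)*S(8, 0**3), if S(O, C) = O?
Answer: 176/41 ≈ 4.2927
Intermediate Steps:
s = 11/41 (s = 33*(1/123) = 11/41 ≈ 0.26829)
((-53 + 55)*s)*S(8, 0**3) = ((-53 + 55)*(11/41))*8 = (2*(11/41))*8 = (22/41)*8 = 176/41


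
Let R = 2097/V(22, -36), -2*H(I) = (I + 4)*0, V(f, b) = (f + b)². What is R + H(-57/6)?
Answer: 2097/196 ≈ 10.699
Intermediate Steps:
V(f, b) = (b + f)²
H(I) = 0 (H(I) = -(I + 4)*0/2 = -(4 + I)*0/2 = -½*0 = 0)
R = 2097/196 (R = 2097/((-36 + 22)²) = 2097/((-14)²) = 2097/196 ≈ 10.699)
R + H(-57/6) = 2097/196 + 0 = 2097/196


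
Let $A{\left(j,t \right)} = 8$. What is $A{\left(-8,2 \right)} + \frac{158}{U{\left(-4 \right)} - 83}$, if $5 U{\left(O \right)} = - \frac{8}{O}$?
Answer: $\frac{2514}{413} \approx 6.0872$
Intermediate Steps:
$U{\left(O \right)} = - \frac{8}{5 O}$ ($U{\left(O \right)} = \frac{\left(-8\right) \frac{1}{O}}{5} = - \frac{8}{5 O}$)
$A{\left(-8,2 \right)} + \frac{158}{U{\left(-4 \right)} - 83} = 8 + \frac{158}{- \frac{8}{5 \left(-4\right)} - 83} = 8 + \frac{158}{\left(- \frac{8}{5}\right) \left(- \frac{1}{4}\right) - 83} = 8 + \frac{158}{\frac{2}{5} - 83} = 8 + \frac{158}{- \frac{413}{5}} = 8 + 158 \left(- \frac{5}{413}\right) = 8 - \frac{790}{413} = \frac{2514}{413}$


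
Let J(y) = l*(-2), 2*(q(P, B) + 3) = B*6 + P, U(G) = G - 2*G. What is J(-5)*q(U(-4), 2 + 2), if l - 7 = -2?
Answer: -110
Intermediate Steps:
l = 5 (l = 7 - 2 = 5)
U(G) = -G
q(P, B) = -3 + P/2 + 3*B (q(P, B) = -3 + (B*6 + P)/2 = -3 + (6*B + P)/2 = -3 + (P + 6*B)/2 = -3 + (P/2 + 3*B) = -3 + P/2 + 3*B)
J(y) = -10 (J(y) = 5*(-2) = -10)
J(-5)*q(U(-4), 2 + 2) = -10*(-3 + (-1*(-4))/2 + 3*(2 + 2)) = -10*(-3 + (½)*4 + 3*4) = -10*(-3 + 2 + 12) = -10*11 = -110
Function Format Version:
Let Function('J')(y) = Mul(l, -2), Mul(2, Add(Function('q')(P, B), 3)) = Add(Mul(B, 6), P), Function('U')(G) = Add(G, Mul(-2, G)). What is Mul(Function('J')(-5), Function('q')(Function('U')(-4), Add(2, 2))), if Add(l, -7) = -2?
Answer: -110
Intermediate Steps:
l = 5 (l = Add(7, -2) = 5)
Function('U')(G) = Mul(-1, G)
Function('q')(P, B) = Add(-3, Mul(Rational(1, 2), P), Mul(3, B)) (Function('q')(P, B) = Add(-3, Mul(Rational(1, 2), Add(Mul(B, 6), P))) = Add(-3, Mul(Rational(1, 2), Add(Mul(6, B), P))) = Add(-3, Mul(Rational(1, 2), Add(P, Mul(6, B)))) = Add(-3, Add(Mul(Rational(1, 2), P), Mul(3, B))) = Add(-3, Mul(Rational(1, 2), P), Mul(3, B)))
Function('J')(y) = -10 (Function('J')(y) = Mul(5, -2) = -10)
Mul(Function('J')(-5), Function('q')(Function('U')(-4), Add(2, 2))) = Mul(-10, Add(-3, Mul(Rational(1, 2), Mul(-1, -4)), Mul(3, Add(2, 2)))) = Mul(-10, Add(-3, Mul(Rational(1, 2), 4), Mul(3, 4))) = Mul(-10, Add(-3, 2, 12)) = Mul(-10, 11) = -110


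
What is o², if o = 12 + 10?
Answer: 484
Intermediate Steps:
o = 22
o² = 22² = 484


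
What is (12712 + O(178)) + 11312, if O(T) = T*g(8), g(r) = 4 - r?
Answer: 23312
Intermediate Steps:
O(T) = -4*T (O(T) = T*(4 - 1*8) = T*(4 - 8) = T*(-4) = -4*T)
(12712 + O(178)) + 11312 = (12712 - 4*178) + 11312 = (12712 - 712) + 11312 = 12000 + 11312 = 23312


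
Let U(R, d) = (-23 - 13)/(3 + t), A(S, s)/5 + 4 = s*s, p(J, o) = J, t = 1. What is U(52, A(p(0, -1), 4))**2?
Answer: 81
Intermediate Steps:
A(S, s) = -20 + 5*s**2 (A(S, s) = -20 + 5*(s*s) = -20 + 5*s**2)
U(R, d) = -9 (U(R, d) = (-23 - 13)/(3 + 1) = -36/4 = -36*1/4 = -9)
U(52, A(p(0, -1), 4))**2 = (-9)**2 = 81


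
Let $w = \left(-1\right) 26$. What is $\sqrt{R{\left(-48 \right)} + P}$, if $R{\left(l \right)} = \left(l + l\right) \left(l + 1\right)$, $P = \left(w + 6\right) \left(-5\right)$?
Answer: $2 \sqrt{1153} \approx 67.912$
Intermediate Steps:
$w = -26$
$P = 100$ ($P = \left(-26 + 6\right) \left(-5\right) = \left(-20\right) \left(-5\right) = 100$)
$R{\left(l \right)} = 2 l \left(1 + l\right)$
$\sqrt{R{\left(-48 \right)} + P} = \sqrt{2 \left(-48\right) \left(1 - 48\right) + 100} = \sqrt{2 \left(-48\right) \left(-47\right) + 100} = \sqrt{4512 + 100} = \sqrt{4612} = 2 \sqrt{1153}$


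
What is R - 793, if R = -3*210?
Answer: -1423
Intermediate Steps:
R = -630
R - 793 = -630 - 793 = -1423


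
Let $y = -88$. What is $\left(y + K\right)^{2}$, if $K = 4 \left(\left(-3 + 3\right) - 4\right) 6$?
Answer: $33856$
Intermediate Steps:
$K = -96$ ($K = 4 \left(0 - 4\right) 6 = 4 \left(-4\right) 6 = \left(-16\right) 6 = -96$)
$\left(y + K\right)^{2} = \left(-88 - 96\right)^{2} = \left(-184\right)^{2} = 33856$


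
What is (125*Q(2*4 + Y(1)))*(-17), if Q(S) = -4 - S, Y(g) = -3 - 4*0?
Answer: 19125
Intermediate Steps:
Y(g) = -3 (Y(g) = -3 + 0 = -3)
(125*Q(2*4 + Y(1)))*(-17) = (125*(-4 - (2*4 - 3)))*(-17) = (125*(-4 - (8 - 3)))*(-17) = (125*(-4 - 1*5))*(-17) = (125*(-4 - 5))*(-17) = (125*(-9))*(-17) = -1125*(-17) = 19125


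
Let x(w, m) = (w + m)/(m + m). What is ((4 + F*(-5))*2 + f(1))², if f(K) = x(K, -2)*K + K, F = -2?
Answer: 13689/16 ≈ 855.56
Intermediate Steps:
x(w, m) = (m + w)/(2*m) (x(w, m) = (m + w)/((2*m)) = (m + w)*(1/(2*m)) = (m + w)/(2*m))
f(K) = K + K*(½ - K/4) (f(K) = ((½)*(-2 + K)/(-2))*K + K = ((½)*(-½)*(-2 + K))*K + K = (½ - K/4)*K + K = K*(½ - K/4) + K = K + K*(½ - K/4))
((4 + F*(-5))*2 + f(1))² = ((4 - 2*(-5))*2 + (¼)*1*(6 - 1*1))² = ((4 + 10)*2 + (¼)*1*(6 - 1))² = (14*2 + (¼)*1*5)² = (28 + 5/4)² = (117/4)² = 13689/16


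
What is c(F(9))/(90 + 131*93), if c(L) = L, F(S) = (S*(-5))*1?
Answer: -15/4091 ≈ -0.0036666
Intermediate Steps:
F(S) = -5*S (F(S) = -5*S*1 = -5*S)
c(F(9))/(90 + 131*93) = (-5*9)/(90 + 131*93) = -45/(90 + 12183) = -45/12273 = -45*1/12273 = -15/4091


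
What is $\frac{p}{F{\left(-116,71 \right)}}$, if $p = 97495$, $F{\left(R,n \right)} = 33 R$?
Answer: $- \frac{97495}{3828} \approx -25.469$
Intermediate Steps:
$\frac{p}{F{\left(-116,71 \right)}} = \frac{97495}{33 \left(-116\right)} = \frac{97495}{-3828} = 97495 \left(- \frac{1}{3828}\right) = - \frac{97495}{3828}$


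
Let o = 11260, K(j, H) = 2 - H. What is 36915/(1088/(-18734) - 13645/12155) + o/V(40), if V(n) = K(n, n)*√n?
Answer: -16482313705/527157 - 563*√10/38 ≈ -31313.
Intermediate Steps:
V(n) = √n*(2 - n) (V(n) = (2 - n)*√n = √n*(2 - n))
36915/(1088/(-18734) - 13645/12155) + o/V(40) = 36915/(1088/(-18734) - 13645/12155) + 11260/((√40*(2 - 1*40))) = 36915/(1088*(-1/18734) - 13645*1/12155) + 11260/(((2*√10)*(2 - 40))) = 36915/(-32/551 - 2729/2431) + 11260/(((2*√10)*(-38))) = 36915/(-1581471/1339481) + 11260/((-76*√10)) = 36915*(-1339481/1581471) + 11260*(-√10/760) = -16482313705/527157 - 563*√10/38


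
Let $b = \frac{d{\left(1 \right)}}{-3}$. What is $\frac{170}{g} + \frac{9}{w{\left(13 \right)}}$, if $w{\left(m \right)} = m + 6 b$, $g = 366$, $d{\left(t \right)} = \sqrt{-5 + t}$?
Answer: $\frac{37136}{33855} + \frac{36 i}{185} \approx 1.0969 + 0.19459 i$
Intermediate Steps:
$b = - \frac{2 i}{3}$ ($b = \frac{\sqrt{-5 + 1}}{-3} = \sqrt{-4} \left(- \frac{1}{3}\right) = 2 i \left(- \frac{1}{3}\right) = - \frac{2 i}{3} \approx - 0.66667 i$)
$w{\left(m \right)} = m - 4 i$ ($w{\left(m \right)} = m + 6 \left(- \frac{2 i}{3}\right) = m - 4 i$)
$\frac{170}{g} + \frac{9}{w{\left(13 \right)}} = \frac{170}{366} + \frac{9}{13 - 4 i} = 170 \cdot \frac{1}{366} + 9 \frac{13 + 4 i}{185} = \frac{85}{183} + \frac{9 \left(13 + 4 i\right)}{185}$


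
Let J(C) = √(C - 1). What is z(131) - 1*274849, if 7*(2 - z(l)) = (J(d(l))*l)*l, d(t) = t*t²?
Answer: -274847 - 17161*√2248090/7 ≈ -3.9506e+6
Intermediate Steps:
d(t) = t³
J(C) = √(-1 + C)
z(l) = 2 - l²*√(-1 + l³)/7 (z(l) = 2 - √(-1 + l³)*l*l/7 = 2 - l*√(-1 + l³)*l/7 = 2 - l²*√(-1 + l³)/7)
z(131) - 1*274849 = (2 - ⅐*131²*√(-1 + 131³)) - 1*274849 = (2 - ⅐*17161*√(-1 + 2248091)) - 274849 = (2 - ⅐*17161*√2248090) - 274849 = (2 - 17161*√2248090/7) - 274849 = -274847 - 17161*√2248090/7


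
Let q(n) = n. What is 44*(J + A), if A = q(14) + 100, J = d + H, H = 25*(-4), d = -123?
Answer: -4796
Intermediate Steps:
H = -100
J = -223 (J = -123 - 100 = -223)
A = 114 (A = 14 + 100 = 114)
44*(J + A) = 44*(-223 + 114) = 44*(-109) = -4796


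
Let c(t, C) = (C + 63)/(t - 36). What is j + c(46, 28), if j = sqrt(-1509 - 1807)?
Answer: 91/10 + 2*I*sqrt(829) ≈ 9.1 + 57.585*I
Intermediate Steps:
c(t, C) = (63 + C)/(-36 + t)
j = 2*I*sqrt(829) (j = sqrt(-3316) = 2*I*sqrt(829) ≈ 57.585*I)
j + c(46, 28) = 2*I*sqrt(829) + (63 + 28)/(-36 + 46) = 2*I*sqrt(829) + 91/10 = 91/10 + 2*I*sqrt(829)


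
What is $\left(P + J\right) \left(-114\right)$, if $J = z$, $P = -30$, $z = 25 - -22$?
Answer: $-1938$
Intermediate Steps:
$z = 47$ ($z = 25 + 22 = 47$)
$J = 47$
$\left(P + J\right) \left(-114\right) = \left(-30 + 47\right) \left(-114\right) = 17 \left(-114\right) = -1938$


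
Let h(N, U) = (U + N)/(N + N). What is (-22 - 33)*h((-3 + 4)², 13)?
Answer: -385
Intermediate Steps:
h(N, U) = (N + U)/(2*N) (h(N, U) = (N + U)/((2*N)) = (N + U)*(1/(2*N)) = (N + U)/(2*N))
(-22 - 33)*h((-3 + 4)², 13) = (-22 - 33)*(((-3 + 4)² + 13)/(2*((-3 + 4)²))) = -55*(1² + 13)/(2*(1²)) = -55*(1 + 13)/(2*1) = -55*14/2 = -55*7 = -385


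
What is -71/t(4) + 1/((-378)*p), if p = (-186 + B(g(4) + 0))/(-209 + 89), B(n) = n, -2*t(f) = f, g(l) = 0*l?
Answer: 415969/11718 ≈ 35.498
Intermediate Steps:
g(l) = 0
t(f) = -f/2
p = 31/20 (p = (-186 + (0 + 0))/(-209 + 89) = (-186 + 0)/(-120) = -186*(-1/120) = 31/20 ≈ 1.5500)
-71/t(4) + 1/((-378)*p) = -71/((-½*4)) + 1/((-378)*(31/20)) = -71/(-2) - 1/378*20/31 = -71*(-½) - 10/5859 = 71/2 - 10/5859 = 415969/11718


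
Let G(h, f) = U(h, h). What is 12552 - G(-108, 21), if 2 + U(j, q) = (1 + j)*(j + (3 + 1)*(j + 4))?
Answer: -43514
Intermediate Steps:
U(j, q) = -2 + (1 + j)*(16 + 5*j) (U(j, q) = -2 + (1 + j)*(j + (3 + 1)*(j + 4)) = -2 + (1 + j)*(j + 4*(4 + j)) = -2 + (1 + j)*(j + (16 + 4*j)) = -2 + (1 + j)*(16 + 5*j))
G(h, f) = 14 + 5*h² + 21*h
12552 - G(-108, 21) = 12552 - (14 + 5*(-108)² + 21*(-108)) = 12552 - (14 + 5*11664 - 2268) = 12552 - (14 + 58320 - 2268) = 12552 - 1*56066 = 12552 - 56066 = -43514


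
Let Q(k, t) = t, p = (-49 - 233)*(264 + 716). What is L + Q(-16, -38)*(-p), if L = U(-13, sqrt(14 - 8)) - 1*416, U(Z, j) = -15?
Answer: -10502111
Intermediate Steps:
p = -276360 (p = -282*980 = -276360)
L = -431 (L = -15 - 1*416 = -15 - 416 = -431)
L + Q(-16, -38)*(-p) = -431 - (-38)*(-276360) = -431 - 38*276360 = -431 - 10501680 = -10502111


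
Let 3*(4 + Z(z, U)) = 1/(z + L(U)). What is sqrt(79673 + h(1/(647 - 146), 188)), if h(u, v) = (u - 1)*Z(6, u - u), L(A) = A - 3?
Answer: sqrt(179990791557)/1503 ≈ 282.27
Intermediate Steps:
L(A) = -3 + A
Z(z, U) = -4 + 1/(3*(-3 + U + z)) (Z(z, U) = -4 + 1/(3*(z + (-3 + U))) = -4 + 1/(3*(-3 + U + z)))
h(u, v) = 35/9 - 35*u/9 (h(u, v) = (u - 1)*((37/3 - 4*(u - u) - 4*6)/(-3 + (u - u) + 6)) = (-1 + u)*((37/3 - 4*0 - 24)/(-3 + 0 + 6)) = (-1 + u)*((37/3 + 0 - 24)/3) = (-1 + u)*((1/3)*(-35/3)) = (-1 + u)*(-35/9) = 35/9 - 35*u/9)
sqrt(79673 + h(1/(647 - 146), 188)) = sqrt(79673 + (35/9 - 35/(9*(647 - 146)))) = sqrt(79673 + (35/9 - 35/9/501)) = sqrt(79673 + (35/9 - 35/9*1/501)) = sqrt(79673 + (35/9 - 35/4509)) = sqrt(79673 + 17500/4509) = sqrt(359263057/4509) = sqrt(179990791557)/1503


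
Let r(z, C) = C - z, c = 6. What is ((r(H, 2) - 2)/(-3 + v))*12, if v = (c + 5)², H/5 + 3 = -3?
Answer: 180/59 ≈ 3.0508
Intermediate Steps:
H = -30 (H = -15 + 5*(-3) = -15 - 15 = -30)
v = 121 (v = (6 + 5)² = 11² = 121)
((r(H, 2) - 2)/(-3 + v))*12 = (((2 - 1*(-30)) - 2)/(-3 + 121))*12 = (((2 + 30) - 2)/118)*12 = ((32 - 2)*(1/118))*12 = (30*(1/118))*12 = (15/59)*12 = 180/59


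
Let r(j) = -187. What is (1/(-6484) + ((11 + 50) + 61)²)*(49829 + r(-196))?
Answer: 2395421468955/3242 ≈ 7.3887e+8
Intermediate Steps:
(1/(-6484) + ((11 + 50) + 61)²)*(49829 + r(-196)) = (1/(-6484) + ((11 + 50) + 61)²)*(49829 - 187) = (-1/6484 + (61 + 61)²)*49642 = (-1/6484 + 122²)*49642 = (-1/6484 + 14884)*49642 = (96507855/6484)*49642 = 2395421468955/3242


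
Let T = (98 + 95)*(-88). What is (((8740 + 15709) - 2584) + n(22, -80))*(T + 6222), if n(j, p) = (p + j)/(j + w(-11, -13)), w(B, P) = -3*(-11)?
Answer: -12941487954/55 ≈ -2.3530e+8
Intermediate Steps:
w(B, P) = 33
T = -16984 (T = 193*(-88) = -16984)
n(j, p) = (j + p)/(33 + j) (n(j, p) = (p + j)/(j + 33) = (j + p)/(33 + j))
(((8740 + 15709) - 2584) + n(22, -80))*(T + 6222) = (((8740 + 15709) - 2584) + (22 - 80)/(33 + 22))*(-16984 + 6222) = ((24449 - 2584) - 58/55)*(-10762) = (21865 + (1/55)*(-58))*(-10762) = (21865 - 58/55)*(-10762) = (1202517/55)*(-10762) = -12941487954/55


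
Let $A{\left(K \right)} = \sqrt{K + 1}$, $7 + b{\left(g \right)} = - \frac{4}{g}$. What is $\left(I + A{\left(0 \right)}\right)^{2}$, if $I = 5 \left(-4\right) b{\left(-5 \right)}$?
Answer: $15625$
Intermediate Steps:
$b{\left(g \right)} = -7 - \frac{4}{g}$
$A{\left(K \right)} = \sqrt{1 + K}$
$I = 124$ ($I = 5 \left(-4\right) \left(-7 - \frac{4}{-5}\right) = - 20 \left(-7 - - \frac{4}{5}\right) = - 20 \left(-7 + \frac{4}{5}\right) = \left(-20\right) \left(- \frac{31}{5}\right) = 124$)
$\left(I + A{\left(0 \right)}\right)^{2} = \left(124 + \sqrt{1 + 0}\right)^{2} = \left(124 + \sqrt{1}\right)^{2} = \left(124 + 1\right)^{2} = 125^{2} = 15625$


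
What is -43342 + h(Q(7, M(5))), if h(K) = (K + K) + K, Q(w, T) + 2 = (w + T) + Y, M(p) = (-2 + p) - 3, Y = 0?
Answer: -43327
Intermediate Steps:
M(p) = -5 + p
Q(w, T) = -2 + T + w (Q(w, T) = -2 + ((w + T) + 0) = -2 + ((T + w) + 0) = -2 + (T + w) = -2 + T + w)
h(K) = 3*K (h(K) = 2*K + K = 3*K)
-43342 + h(Q(7, M(5))) = -43342 + 3*(-2 + (-5 + 5) + 7) = -43342 + 3*(-2 + 0 + 7) = -43342 + 3*5 = -43342 + 15 = -43327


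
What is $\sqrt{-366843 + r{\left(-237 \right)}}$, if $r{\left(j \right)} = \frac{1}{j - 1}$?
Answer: $\frac{i \sqrt{20779455130}}{238} \approx 605.68 i$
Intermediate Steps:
$r{\left(j \right)} = \frac{1}{-1 + j}$
$\sqrt{-366843 + r{\left(-237 \right)}} = \sqrt{-366843 + \frac{1}{-1 - 237}} = \sqrt{-366843 + \frac{1}{-238}} = \sqrt{-366843 - \frac{1}{238}} = \sqrt{- \frac{87308635}{238}} = \frac{i \sqrt{20779455130}}{238}$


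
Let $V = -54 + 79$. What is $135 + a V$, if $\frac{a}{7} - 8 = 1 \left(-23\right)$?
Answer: $-2490$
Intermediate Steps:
$a = -105$ ($a = 56 + 7 \cdot 1 \left(-23\right) = 56 + 7 \left(-23\right) = 56 - 161 = -105$)
$V = 25$
$135 + a V = 135 - 2625 = -2490$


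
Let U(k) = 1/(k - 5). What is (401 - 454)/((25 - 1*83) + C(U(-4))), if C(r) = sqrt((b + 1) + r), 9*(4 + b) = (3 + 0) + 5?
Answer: 13833/15148 + 159*I*sqrt(5)/15148 ≈ 0.91319 + 0.023471*I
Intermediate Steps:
b = -28/9 (b = -4 + ((3 + 0) + 5)/9 = -4 + (3 + 5)/9 = -4 + (1/9)*8 = -4 + 8/9 = -28/9 ≈ -3.1111)
U(k) = 1/(-5 + k)
C(r) = sqrt(-19/9 + r) (C(r) = sqrt((-28/9 + 1) + r) = sqrt(-19/9 + r))
(401 - 454)/((25 - 1*83) + C(U(-4))) = (401 - 454)/((25 - 1*83) + sqrt(-19 + 9/(-5 - 4))/3) = -53/((25 - 83) + sqrt(-19 + 9/(-9))/3) = -53/(-58 + sqrt(-19 + 9*(-1/9))/3) = -53/(-58 + sqrt(-19 - 1)/3) = -53/(-58 + sqrt(-20)/3) = -53/(-58 + (2*I*sqrt(5))/3) = -53/(-58 + 2*I*sqrt(5)/3)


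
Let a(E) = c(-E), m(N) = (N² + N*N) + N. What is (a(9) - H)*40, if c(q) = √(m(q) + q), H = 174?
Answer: -6480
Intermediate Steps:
m(N) = N + 2*N² (m(N) = (N² + N²) + N = 2*N² + N = N + 2*N²)
c(q) = √(q + q*(1 + 2*q)) (c(q) = √(q*(1 + 2*q) + q) = √(q + q*(1 + 2*q)))
a(E) = √2*√(-E*(1 - E)) (a(E) = √2*√((-E)*(1 - E)) = √2*√(-E*(1 - E)))
(a(9) - H)*40 = (√2*√(9*(-1 + 9)) - 1*174)*40 = (√2*√(9*8) - 174)*40 = (√2*√72 - 174)*40 = (√2*(6*√2) - 174)*40 = (12 - 174)*40 = -162*40 = -6480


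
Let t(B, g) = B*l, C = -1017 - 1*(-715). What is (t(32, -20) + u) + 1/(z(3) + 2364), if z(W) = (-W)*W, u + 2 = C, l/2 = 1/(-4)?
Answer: -753599/2355 ≈ -320.00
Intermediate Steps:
l = -1/2 (l = 2/(-4) = 2*(-1/4) = -1/2 ≈ -0.50000)
C = -302 (C = -1017 + 715 = -302)
t(B, g) = -B/2 (t(B, g) = B*(-1/2) = -B/2)
u = -304 (u = -2 - 302 = -304)
z(W) = -W**2
(t(32, -20) + u) + 1/(z(3) + 2364) = (-1/2*32 - 304) + 1/(-1*3**2 + 2364) = (-16 - 304) + 1/(-1*9 + 2364) = -320 + 1/(-9 + 2364) = -320 + 1/2355 = -753599/2355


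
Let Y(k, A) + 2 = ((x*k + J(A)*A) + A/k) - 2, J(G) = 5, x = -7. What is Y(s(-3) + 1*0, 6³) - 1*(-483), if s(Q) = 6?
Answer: 1553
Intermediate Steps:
Y(k, A) = -4 - 7*k + 5*A + A/k (Y(k, A) = -2 + (((-7*k + 5*A) + A/k) - 2) = -2 + ((-7*k + 5*A + A/k) - 2) = -2 + (-2 - 7*k + 5*A + A/k) = -4 - 7*k + 5*A + A/k)
Y(s(-3) + 1*0, 6³) - 1*(-483) = (-4 - 7*(6 + 1*0) + 5*6³ + 6³/(6 + 1*0)) - 1*(-483) = (-4 - 7*(6 + 0) + 5*216 + 216/(6 + 0)) + 483 = (-4 - 7*6 + 1080 + 216/6) + 483 = (-4 - 42 + 1080 + 216*(⅙)) + 483 = (-4 - 42 + 1080 + 36) + 483 = 1070 + 483 = 1553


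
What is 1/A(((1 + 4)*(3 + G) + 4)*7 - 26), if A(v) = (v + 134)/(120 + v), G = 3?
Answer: 166/173 ≈ 0.95954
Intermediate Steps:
A(v) = (134 + v)/(120 + v)
1/A(((1 + 4)*(3 + G) + 4)*7 - 26) = 1/((134 + (((1 + 4)*(3 + 3) + 4)*7 - 26))/(120 + (((1 + 4)*(3 + 3) + 4)*7 - 26))) = 1/((134 + ((5*6 + 4)*7 - 26))/(120 + ((5*6 + 4)*7 - 26))) = 1/((134 + ((30 + 4)*7 - 26))/(120 + ((30 + 4)*7 - 26))) = 1/((134 + (34*7 - 26))/(120 + (34*7 - 26))) = 1/((134 + (238 - 26))/(120 + (238 - 26))) = 1/((134 + 212)/(120 + 212)) = 1/(346/332) = 1/((1/332)*346) = 1/(173/166) = 166/173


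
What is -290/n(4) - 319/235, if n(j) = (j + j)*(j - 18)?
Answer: 16211/13160 ≈ 1.2318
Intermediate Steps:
n(j) = 2*j*(-18 + j) (n(j) = (2*j)*(-18 + j) = 2*j*(-18 + j))
-290/n(4) - 319/235 = -290*1/(8*(-18 + 4)) - 319/235 = -290/(2*4*(-14)) - 319*1/235 = -290/(-112) - 319/235 = -290*(-1/112) - 319/235 = 145/56 - 319/235 = 16211/13160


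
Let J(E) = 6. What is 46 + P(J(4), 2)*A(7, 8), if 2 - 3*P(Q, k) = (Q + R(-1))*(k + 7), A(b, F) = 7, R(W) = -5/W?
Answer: -541/3 ≈ -180.33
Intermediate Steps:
P(Q, k) = 2/3 - (5 + Q)*(7 + k)/3 (P(Q, k) = 2/3 - (Q - 5/(-1))*(k + 7)/3 = 2/3 - (Q - 5*(-1))*(7 + k)/3 = 2/3 - (Q + 5)*(7 + k)/3 = 2/3 - (5 + Q)*(7 + k)/3)
46 + P(J(4), 2)*A(7, 8) = 46 + (-11 - 7/3*6 - 5/3*2 - 1/3*6*2)*7 = 46 + (-11 - 14 - 10/3 - 4)*7 = 46 - 97/3*7 = 46 - 679/3 = -541/3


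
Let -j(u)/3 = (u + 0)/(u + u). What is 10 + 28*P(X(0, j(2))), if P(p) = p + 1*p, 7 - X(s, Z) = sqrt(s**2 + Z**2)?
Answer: 318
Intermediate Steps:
j(u) = -3/2 (j(u) = -3*(u + 0)/(u + u) = -3*u/(2*u) = -3*u*1/(2*u) = -3*1/2 = -3/2)
X(s, Z) = 7 - sqrt(Z**2 + s**2) (X(s, Z) = 7 - sqrt(s**2 + Z**2) = 7 - sqrt(Z**2 + s**2))
P(p) = 2*p (P(p) = p + p = 2*p)
10 + 28*P(X(0, j(2))) = 10 + 28*(2*(7 - sqrt((-3/2)**2 + 0**2))) = 10 + 28*(2*(7 - sqrt(9/4 + 0))) = 10 + 28*(2*(7 - sqrt(9/4))) = 10 + 28*(2*(7 - 1*3/2)) = 10 + 28*(2*(7 - 3/2)) = 10 + 28*(2*(11/2)) = 10 + 28*11 = 10 + 308 = 318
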